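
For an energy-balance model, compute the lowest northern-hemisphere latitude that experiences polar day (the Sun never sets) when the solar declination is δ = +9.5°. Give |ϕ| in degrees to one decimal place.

|ϕ| = 80.5°

Polar day requires cos h₀ = −tan ϕ tan δ ≤ −1, i.e. tan ϕ tan δ ≥ 1.
The boundary is |tan ϕ| · |tan δ| = 1, so |ϕ| = 90° − |δ| = 90° − 9.5° = 80.5° in the northern hemisphere.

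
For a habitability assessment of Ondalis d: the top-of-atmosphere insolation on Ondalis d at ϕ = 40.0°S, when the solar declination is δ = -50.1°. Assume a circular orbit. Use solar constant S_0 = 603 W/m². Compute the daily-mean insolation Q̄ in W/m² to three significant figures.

Q̄ ≈ 297 W/m²

cos h₀ = −tan(-40.0°) tan(-50.100°) = -1.0036 ≤ −1 ⇒ polar day, h₀ = π.
Bracket: h₀ sin ϕ sin δ + cos ϕ cos δ sin h₀ = 3.1416×-0.64279×-0.76717 + 0.76604×0.64145×0.00000 = 1.549215 + 0.000000 = 1.549215.
Q̄ = (S_0/π) × [bracket] = (603/π) × 1.549215 = 297.4 W/m².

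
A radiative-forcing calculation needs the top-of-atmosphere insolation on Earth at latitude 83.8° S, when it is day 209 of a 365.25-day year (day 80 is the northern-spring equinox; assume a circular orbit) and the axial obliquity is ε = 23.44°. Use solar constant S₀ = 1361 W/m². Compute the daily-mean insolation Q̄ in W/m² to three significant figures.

Solar longitude: λ_s = 360° × (209 − 80)/365.25 = 127.146°.
sin δ = sin 23.44° × sin 127.146° = 0.31708, so δ = +18.486°.
cos H₀ = −tan(-83.8°) tan(+18.486°) = 3.0776 ≥ 1 ⇒ polar night, H₀ = 0 and Q̄ = 0.

Q̄ ≈ 0.00 W/m²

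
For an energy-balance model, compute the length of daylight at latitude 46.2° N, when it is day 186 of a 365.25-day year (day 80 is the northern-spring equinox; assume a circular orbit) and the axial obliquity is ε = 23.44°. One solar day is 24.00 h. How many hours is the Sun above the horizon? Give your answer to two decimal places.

15.44 h

Solar longitude: λ_s = 360° × (186 − 80)/365.25 = 104.476°.
sin δ = sin 23.44° × sin 104.476° = 0.38516, so δ = +22.654°.
cos H₀ = −tan φ · tan δ = −tan(+46.2°) × tan(+22.654°) = -0.4352, so H₀ = 2.0211 rad = 115.80°.
Daylight = 2H₀/(2π) × 24.00 h = (2.0211/π) × 24.00 = 15.44 h.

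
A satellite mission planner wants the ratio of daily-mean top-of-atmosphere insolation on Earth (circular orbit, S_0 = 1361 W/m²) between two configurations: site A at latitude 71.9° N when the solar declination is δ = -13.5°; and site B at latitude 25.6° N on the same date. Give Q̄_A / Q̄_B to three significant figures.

— Configuration A (ϕ=+71.9°):
cos h₀ = −tan(+71.9°) tan(-13.500°) = 0.7345, h₀ = 0.7458 rad.
Bracket: h₀ sin ϕ sin δ + cos ϕ cos δ sin h₀ = 0.7458×0.95052×-0.23345 + 0.31068×0.97237×0.67858 = -0.165492 + 0.204996 = 0.039504.
Q̄ = (S_0/π) × [bracket] = (1361/π) × 0.039504 = 17.114 W/m².
— Configuration B (ϕ=+25.6°):
cos h₀ = −tan(+25.6°) tan(-13.500°) = 0.1150, h₀ = 1.4555 rad.
Bracket: h₀ sin ϕ sin δ + cos ϕ cos δ sin h₀ = 1.4555×0.43209×-0.23345 + 0.90183×0.97237×0.99336 = -0.146818 + 0.871090 = 0.724272.
Q̄ = (S_0/π) × [bracket] = (1361/π) × 0.724272 = 313.77 W/m².
Ratio Q̄_A / Q̄_B = 17.114 / 313.77 = 0.05454.

Q̄_A / Q̄_B ≈ 0.0545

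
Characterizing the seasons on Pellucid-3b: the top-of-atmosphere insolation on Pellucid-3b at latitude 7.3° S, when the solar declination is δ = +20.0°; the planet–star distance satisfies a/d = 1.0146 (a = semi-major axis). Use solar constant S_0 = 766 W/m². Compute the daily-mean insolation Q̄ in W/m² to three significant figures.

Q̄ ≈ 217 W/m²

cos h₀ = −tan(-7.3°) tan(+20.000°) = 0.0466, h₀ = 1.5242 rad.
Bracket: h₀ sin ϕ sin δ + cos ϕ cos δ sin h₀ = 1.5242×-0.12706×0.34202 + 0.99189×0.93969×0.99891 = -0.066237 + 0.931053 = 0.864816.
Inverse-square distance factor (a/d)² = 1.0146² = 1.029413.
Q̄ = (S_0/π) × 1.029413 × [bracket] = (766/π) × 1.029413 × 0.864816 = 217.1 W/m².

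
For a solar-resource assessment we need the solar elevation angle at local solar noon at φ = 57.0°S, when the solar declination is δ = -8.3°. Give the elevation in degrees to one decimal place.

At local noon the hour angle is zero, so the zenith angle equals |φ − δ| = |-57.0° − (-8.300°)| = 48.700°.
Elevation = 90° − 48.700° = 41.3°.

41.3°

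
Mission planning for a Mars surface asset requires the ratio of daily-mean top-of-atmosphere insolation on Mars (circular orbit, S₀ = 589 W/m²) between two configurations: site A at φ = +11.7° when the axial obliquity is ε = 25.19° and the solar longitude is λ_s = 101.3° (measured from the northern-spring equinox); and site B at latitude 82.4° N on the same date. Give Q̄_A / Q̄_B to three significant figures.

— Configuration A (φ=+11.7°):
Solar declination: sin δ = sin ε · sin λ_s = sin 25.19° × sin 101.3° = 0.41737, so δ = +24.669°.
cos H₀ = −tan(+11.7°) tan(+24.669°) = -0.0951, H₀ = 1.6661 rad.
Bracket: H₀ sin φ sin δ + cos φ cos δ sin H₀ = 1.6661×0.20279×0.41737 + 0.97922×0.90874×0.99547 = 0.141016 + 0.885825 = 1.026841.
Q̄ = (S₀/π) × [bracket] = (589/π) × 1.026841 = 192.52 W/m².
— Configuration B (φ=+82.4°):
cos H₀ = −tan(+82.4°) tan(+24.669°) = -3.4422 ≤ −1 ⇒ polar day, H₀ = π.
Bracket: H₀ sin φ sin δ + cos φ cos δ sin H₀ = 3.1416×0.99122×0.41737 + 0.13226×0.90874×0.00000 = 1.299697 + 0.000000 = 1.299697.
Q̄ = (S₀/π) × [bracket] = (589/π) × 1.299697 = 243.67 W/m².
Ratio Q̄_A / Q̄_B = 192.52 / 243.67 = 0.7901.

Q̄_A / Q̄_B ≈ 0.790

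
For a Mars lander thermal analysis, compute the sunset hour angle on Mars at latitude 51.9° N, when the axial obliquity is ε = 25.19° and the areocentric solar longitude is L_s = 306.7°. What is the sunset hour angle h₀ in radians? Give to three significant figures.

h₀ = 1.09 rad

sin δ = sin 25.19° × sin 306.7° = -0.34125, so δ = -19.953°.
cos h₀ = −tan ϕ · tan δ = −tan(+51.9°) × tan(-19.953°) = 0.4630, so h₀ = 1.0894 rad = 62.42°.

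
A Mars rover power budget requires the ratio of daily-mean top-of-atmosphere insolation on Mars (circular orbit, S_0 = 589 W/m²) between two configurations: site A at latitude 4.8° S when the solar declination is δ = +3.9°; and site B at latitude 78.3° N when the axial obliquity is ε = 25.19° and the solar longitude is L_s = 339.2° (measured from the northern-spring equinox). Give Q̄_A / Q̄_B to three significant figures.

— Configuration A (ϕ=-4.8°):
cos h₀ = −tan(-4.8°) tan(+3.900°) = 0.0057, h₀ = 1.5651 rad.
Bracket: h₀ sin ϕ sin δ + cos ϕ cos δ sin h₀ = 1.5651×-0.08368×0.06802 + 0.99649×0.99768×0.99998 = -0.008908 + 0.994158 = 0.985250.
Q̄ = (S_0/π) × [bracket] = (589/π) × 0.985250 = 184.72 W/m².
— Configuration B (ϕ=+78.3°):
Solar declination: sin δ = sin ε · sin L_s = sin 25.19° × sin 339.2° = -0.15114, so δ = -8.693°.
cos h₀ = −tan(+78.3°) tan(-8.693°) = 0.7383, h₀ = 0.7402 rad.
Bracket: h₀ sin ϕ sin δ + cos ϕ cos δ sin h₀ = 0.7402×0.97922×-0.15114 + 0.20279×0.98851×0.67446 = -0.109549 + 0.135202 = 0.025653.
Q̄ = (S_0/π) × [bracket] = (589/π) × 0.025653 = 4.8095 W/m².
Ratio Q̄_A / Q̄_B = 184.72 / 4.8095 = 38.41.

Q̄_A / Q̄_B ≈ 38.4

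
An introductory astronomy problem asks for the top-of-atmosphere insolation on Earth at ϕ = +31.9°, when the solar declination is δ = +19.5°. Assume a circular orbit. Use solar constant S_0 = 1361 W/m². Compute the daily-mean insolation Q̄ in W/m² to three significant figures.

cos h₀ = −tan(+31.9°) tan(+19.500°) = -0.2204, h₀ = 1.7930 rad.
Bracket: h₀ sin ϕ sin δ + cos ϕ cos δ sin h₀ = 1.7930×0.52844×0.33381 + 0.84897×0.94264×0.97541 = 0.316283 + 0.780594 = 1.096877.
Q̄ = (S_0/π) × [bracket] = (1361/π) × 1.096877 = 475.2 W/m².

Q̄ ≈ 475 W/m²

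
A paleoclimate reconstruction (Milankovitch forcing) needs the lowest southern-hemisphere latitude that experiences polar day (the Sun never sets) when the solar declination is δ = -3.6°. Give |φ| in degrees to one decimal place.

|φ| = 86.4°

Polar day requires cos H₀ = −tan φ tan δ ≤ −1, i.e. tan φ tan δ ≥ 1.
The boundary is |tan φ| · |tan δ| = 1, so |φ| = 90° − |δ| = 90° − 3.6° = 86.4° in the southern hemisphere.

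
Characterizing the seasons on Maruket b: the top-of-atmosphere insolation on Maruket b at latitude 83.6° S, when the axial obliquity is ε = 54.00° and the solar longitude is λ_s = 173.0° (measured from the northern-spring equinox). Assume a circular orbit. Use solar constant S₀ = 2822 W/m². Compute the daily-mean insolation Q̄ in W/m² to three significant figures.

Q̄ ≈ 3.77 W/m²

Solar declination: sin δ = sin ε · sin λ_s = sin 54.00° × sin 173.0° = 0.09859, so δ = +5.658°.
cos H₀ = −tan(-83.6°) tan(+5.658°) = 0.8833, H₀ = 0.4880 rad.
Bracket: H₀ sin φ sin δ + cos φ cos δ sin H₀ = 0.4880×-0.99377×0.09859 + 0.11147×0.99513×0.46882 = -0.047812 + 0.052005 = 0.004193.
Q̄ = (S₀/π) × [bracket] = (2822/π) × 0.004193 = 3.766 W/m².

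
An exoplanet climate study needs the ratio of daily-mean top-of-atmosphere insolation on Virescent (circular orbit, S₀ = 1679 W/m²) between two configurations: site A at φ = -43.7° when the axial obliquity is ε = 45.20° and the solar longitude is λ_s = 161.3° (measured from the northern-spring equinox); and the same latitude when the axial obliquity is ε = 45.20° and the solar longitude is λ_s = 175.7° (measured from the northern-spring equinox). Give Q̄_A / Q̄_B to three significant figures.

— Configuration A (φ=-43.7°):
Solar declination: sin δ = sin ε · sin λ_s = sin 45.20° × sin 161.3° = 0.22750, so δ = +13.150°.
cos H₀ = −tan(-43.7°) tan(+13.150°) = 0.2233, H₀ = 1.3456 rad.
Bracket: H₀ sin φ sin δ + cos φ cos δ sin H₀ = 1.3456×-0.69088×0.22750 + 0.72297×0.97378×0.97476 = -0.211495 + 0.686244 = 0.474749.
Q̄ = (S₀/π) × [bracket] = (1679/π) × 0.474749 = 253.73 W/m².
— Configuration B (φ=-43.7°):
Solar declination: sin δ = sin ε · sin λ_s = sin 45.20° × sin 175.7° = 0.05320, so δ = +3.050°.
cos H₀ = −tan(-43.7°) tan(+3.050°) = 0.0509, H₀ = 1.5199 rad.
Bracket: H₀ sin φ sin δ + cos φ cos δ sin H₀ = 1.5199×-0.69088×0.05320 + 0.72297×0.99858×0.99870 = -0.055864 + 0.721005 = 0.665141.
Q̄ = (S₀/π) × [bracket] = (1679/π) × 0.665141 = 355.48 W/m².
Ratio Q̄_A / Q̄_B = 253.73 / 355.48 = 0.7138.

Q̄_A / Q̄_B ≈ 0.714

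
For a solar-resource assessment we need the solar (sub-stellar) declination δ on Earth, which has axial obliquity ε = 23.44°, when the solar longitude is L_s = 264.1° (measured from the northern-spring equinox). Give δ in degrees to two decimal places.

δ = -23.31°

sin δ = sin ε · sin L_s = sin 23.44° × sin 264.1° = -0.395681.
δ = arcsin(-0.395681) = -23.31°.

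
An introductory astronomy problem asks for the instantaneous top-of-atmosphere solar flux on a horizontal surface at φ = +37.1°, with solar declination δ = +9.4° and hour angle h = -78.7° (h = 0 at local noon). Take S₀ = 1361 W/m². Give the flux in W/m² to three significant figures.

cos θ_z = sin φ sin δ + cos φ cos δ cos h = 0.098520 + 0.154185 = 0.252705.
Flux = S₀ · cos θ_z = 1361 × 0.252705 = 343.9 W/m².

344 W/m²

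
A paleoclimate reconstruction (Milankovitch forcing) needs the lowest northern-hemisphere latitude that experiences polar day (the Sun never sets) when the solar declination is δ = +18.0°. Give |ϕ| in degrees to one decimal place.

Polar day requires cos h₀ = −tan ϕ tan δ ≤ −1, i.e. tan ϕ tan δ ≥ 1.
The boundary is |tan ϕ| · |tan δ| = 1, so |ϕ| = 90° − |δ| = 90° − 18.0° = 72.0° in the northern hemisphere.

|ϕ| = 72.0°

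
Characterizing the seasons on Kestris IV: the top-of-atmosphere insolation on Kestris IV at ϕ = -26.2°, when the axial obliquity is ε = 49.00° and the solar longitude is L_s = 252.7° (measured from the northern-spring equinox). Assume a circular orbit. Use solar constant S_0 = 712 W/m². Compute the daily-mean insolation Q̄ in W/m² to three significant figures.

Solar declination: sin δ = sin ε · sin L_s = sin 49.00° × sin 252.7° = -0.72057, so δ = -46.101°.
cos h₀ = −tan(-26.2°) tan(-46.101°) = -0.5114, h₀ = 2.1076 rad.
Bracket: h₀ sin ϕ sin δ + cos ϕ cos δ sin h₀ = 2.1076×-0.44151×-0.72057 + 0.89726×0.69339×0.85937 = 0.670509 + 0.534658 = 1.205167.
Q̄ = (S_0/π) × [bracket] = (712/π) × 1.205167 = 273.1 W/m².

Q̄ ≈ 273 W/m²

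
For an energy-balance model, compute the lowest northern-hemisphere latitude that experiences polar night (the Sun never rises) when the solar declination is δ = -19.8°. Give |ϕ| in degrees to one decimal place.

Polar night requires cos h₀ = −tan ϕ tan δ ≥ 1, i.e. tan ϕ tan δ ≤ −1.
The boundary is |tan ϕ| · |tan δ| = 1, so |ϕ| = 90° − |δ| = 90° − 19.8° = 70.2° in the northern hemisphere.

|ϕ| = 70.2°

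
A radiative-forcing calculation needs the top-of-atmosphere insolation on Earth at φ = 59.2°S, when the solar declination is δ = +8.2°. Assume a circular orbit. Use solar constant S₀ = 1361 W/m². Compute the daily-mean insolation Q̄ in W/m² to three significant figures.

cos H₀ = −tan(-59.2°) tan(+8.200°) = 0.2417, H₀ = 1.3266 rad.
Bracket: H₀ sin φ sin δ + cos φ cos δ sin H₀ = 1.3266×-0.85896×0.14263 + 0.51204×0.98978×0.97034 = -0.162526 + 0.491775 = 0.329249.
Q̄ = (S₀/π) × [bracket] = (1361/π) × 0.329249 = 142.6 W/m².

Q̄ ≈ 143 W/m²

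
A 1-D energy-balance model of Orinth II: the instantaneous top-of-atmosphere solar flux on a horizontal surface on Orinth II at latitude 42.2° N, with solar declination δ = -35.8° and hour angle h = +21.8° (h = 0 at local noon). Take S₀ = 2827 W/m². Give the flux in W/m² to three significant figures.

466 W/m²

cos θ_z = sin φ sin δ + cos φ cos δ cos h = -0.392928 + 0.557871 = 0.164943.
Flux = S₀ · cos θ_z = 2827 × 0.164943 = 466.3 W/m².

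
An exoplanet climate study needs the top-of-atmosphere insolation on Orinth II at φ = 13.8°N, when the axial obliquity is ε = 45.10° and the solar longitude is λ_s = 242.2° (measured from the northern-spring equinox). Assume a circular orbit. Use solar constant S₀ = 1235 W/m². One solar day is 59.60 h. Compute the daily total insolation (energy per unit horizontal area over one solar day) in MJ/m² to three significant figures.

Solar declination: sin δ = sin ε · sin λ_s = sin 45.10° × sin 242.2° = -0.62658, so δ = -38.799°.
cos H₀ = −tan(+13.8°) tan(-38.799°) = 0.1975, H₀ = 1.3720 rad.
Bracket: H₀ sin φ sin δ + cos φ cos δ sin H₀ = 1.3720×0.23853×-0.62658 + 0.97113×0.77935×0.98031 = -0.205057 + 0.741948 = 0.536891.
Q̄ = (S₀/π) × [bracket] = (1235/π) × 0.536891 = 211.06 W/m².
Daily total = Q̄ × 59.60 h × 3600 s/h = 211.06 × 59.60 × 3600 / 10⁶ = 45.29 MJ/m².

45.3 MJ/m²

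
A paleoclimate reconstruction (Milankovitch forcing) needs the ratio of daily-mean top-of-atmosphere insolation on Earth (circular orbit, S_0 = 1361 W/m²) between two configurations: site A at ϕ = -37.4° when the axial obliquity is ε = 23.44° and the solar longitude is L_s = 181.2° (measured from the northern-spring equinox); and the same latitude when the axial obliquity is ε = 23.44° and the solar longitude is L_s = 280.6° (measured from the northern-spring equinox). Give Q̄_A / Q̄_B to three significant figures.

Q̄_A / Q̄_B ≈ 0.702

— Configuration A (ϕ=-37.4°):
Solar declination: sin δ = sin ε · sin L_s = sin 23.44° × sin 181.2° = -0.00833, so δ = -0.477°.
cos h₀ = −tan(-37.4°) tan(-0.477°) = -0.0064, h₀ = 1.5772 rad.
Bracket: h₀ sin ϕ sin δ + cos ϕ cos δ sin h₀ = 1.5772×-0.60738×-0.00833 + 0.79441×0.99997×0.99998 = 0.007980 + 0.794370 = 0.802350.
Q̄ = (S_0/π) × [bracket] = (1361/π) × 0.802350 = 347.59 W/m².
— Configuration B (ϕ=-37.4°):
Solar declination: sin δ = sin ε · sin L_s = sin 23.44° × sin 280.6° = -0.39100, so δ = -23.017°.
cos h₀ = −tan(-37.4°) tan(-23.017°) = -0.3248, h₀ = 1.9016 rad.
Bracket: h₀ sin ϕ sin δ + cos ϕ cos δ sin h₀ = 1.9016×-0.60738×-0.39100 + 0.79441×0.92039×0.94578 = 0.451603 + 0.691523 = 1.143126.
Q̄ = (S_0/π) × [bracket] = (1361/π) × 1.143126 = 495.22 W/m².
Ratio Q̄_A / Q̄_B = 347.59 / 495.22 = 0.7019.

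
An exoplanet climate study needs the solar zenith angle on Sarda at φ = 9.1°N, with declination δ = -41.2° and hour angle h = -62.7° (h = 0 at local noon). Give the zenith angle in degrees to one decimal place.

cos θ_z = sin φ sin δ + cos φ cos δ cos h = -0.104177 + 0.340751 = 0.236574.
θ_z = arccos(0.236574) = 76.3°.

θ_z = 76.3°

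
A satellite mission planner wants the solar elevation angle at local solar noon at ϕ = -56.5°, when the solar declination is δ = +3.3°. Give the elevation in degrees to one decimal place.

At local noon the hour angle is zero, so the zenith angle equals |ϕ − δ| = |-56.5° − (+3.300°)| = 59.800°.
Elevation = 90° − 59.800° = 30.2°.

30.2°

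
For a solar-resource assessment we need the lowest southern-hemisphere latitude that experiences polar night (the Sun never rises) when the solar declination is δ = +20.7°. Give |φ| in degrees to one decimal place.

|φ| = 69.3°

Polar night requires cos H₀ = −tan φ tan δ ≥ 1, i.e. tan φ tan δ ≤ −1.
The boundary is |tan φ| · |tan δ| = 1, so |φ| = 90° − |δ| = 90° − 20.7° = 69.3° in the southern hemisphere.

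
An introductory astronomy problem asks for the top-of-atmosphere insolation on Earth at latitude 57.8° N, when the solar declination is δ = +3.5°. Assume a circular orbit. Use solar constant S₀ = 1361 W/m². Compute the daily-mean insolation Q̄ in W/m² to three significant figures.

Q̄ ≈ 267 W/m²

cos H₀ = −tan(+57.8°) tan(+3.500°) = -0.0971, H₀ = 1.6681 rad.
Bracket: H₀ sin φ sin δ + cos φ cos δ sin H₀ = 1.6681×0.84619×0.06105 + 0.53288×0.99813×0.99527 = 0.086174 + 0.529368 = 0.615542.
Q̄ = (S₀/π) × [bracket] = (1361/π) × 0.615542 = 266.7 W/m².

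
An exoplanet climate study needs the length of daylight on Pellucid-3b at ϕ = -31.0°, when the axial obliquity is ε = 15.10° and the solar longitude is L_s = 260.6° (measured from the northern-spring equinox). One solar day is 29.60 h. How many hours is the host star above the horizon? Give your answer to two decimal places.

16.31 h

Solar declination: sin δ = sin ε · sin L_s = sin 15.10° × sin 260.6° = -0.25701, so δ = -14.893°.
cos h₀ = −tan ϕ · tan δ = −tan(-31.0°) × tan(-14.893°) = -0.1598, so h₀ = 1.7313 rad = 99.19°.
Daylight = 2h₀/(2π) × 29.60 h = (1.7313/π) × 29.60 = 16.31 h.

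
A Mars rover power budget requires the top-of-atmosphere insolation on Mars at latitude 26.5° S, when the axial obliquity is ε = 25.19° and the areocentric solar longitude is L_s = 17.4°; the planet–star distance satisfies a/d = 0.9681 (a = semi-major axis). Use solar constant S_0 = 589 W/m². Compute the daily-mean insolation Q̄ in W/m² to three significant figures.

Q̄ ≈ 141 W/m²

sin δ = sin 25.19° × sin 17.4° = 0.12728, so δ = +7.312°.
cos h₀ = −tan(-26.5°) tan(+7.312°) = 0.0640, h₀ = 1.5068 rad.
Bracket: h₀ sin ϕ sin δ + cos ϕ cos δ sin h₀ = 1.5068×-0.44620×0.12728 + 0.89493×0.99187×0.99795 = -0.085575 + 0.885835 = 0.800260.
Inverse-square distance factor (a/d)² = 0.9681² = 0.937218.
Q̄ = (S_0/π) × 0.937218 × [bracket] = (589/π) × 0.937218 × 0.800260 = 140.6 W/m².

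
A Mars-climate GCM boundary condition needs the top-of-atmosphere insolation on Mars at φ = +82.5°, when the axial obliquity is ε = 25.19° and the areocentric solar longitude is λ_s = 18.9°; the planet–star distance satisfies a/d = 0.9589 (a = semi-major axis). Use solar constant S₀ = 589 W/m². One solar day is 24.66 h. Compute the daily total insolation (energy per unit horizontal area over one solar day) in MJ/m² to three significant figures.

6.57 MJ/m²

sin δ = sin 25.19° × sin 18.9° = 0.13787, so δ = +7.924°.
cos H₀ = −tan(+82.5°) tan(+7.924°) = -1.0573 ≤ −1 ⇒ polar day, H₀ = π.
Bracket: H₀ sin φ sin δ + cos φ cos δ sin H₀ = 3.1416×0.99144×0.13787 + 0.13053×0.99045×0.00000 = 0.429425 + 0.000000 = 0.429425.
Inverse-square distance factor (a/d)² = 0.9589² = 0.919489.
Q̄ = (S₀/π) × 0.919489 × [bracket] = (589/π) × 0.919489 × 0.429425 = 74.029 W/m².
Daily total = Q̄ × 24.66 h × 3600 s/h = 74.029 × 24.66 × 3600 / 10⁶ = 6.572 MJ/m².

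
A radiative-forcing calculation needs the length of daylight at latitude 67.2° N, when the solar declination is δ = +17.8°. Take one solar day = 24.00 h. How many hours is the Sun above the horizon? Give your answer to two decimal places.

cos H₀ = −tan φ · tan δ = −tan(+67.2°) × tan(+17.800°) = -0.7638, so H₀ = 2.4400 rad = 139.80°.
Daylight = 2H₀/(2π) × 24.00 h = (2.4400/π) × 24.00 = 18.64 h.

18.64 h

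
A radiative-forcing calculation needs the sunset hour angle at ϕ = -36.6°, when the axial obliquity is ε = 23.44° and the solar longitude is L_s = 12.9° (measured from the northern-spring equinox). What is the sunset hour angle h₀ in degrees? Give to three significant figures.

h₀ = 86.2°

Solar declination: sin δ = sin ε · sin L_s = sin 23.44° × sin 12.9° = 0.08881, so δ = +5.095°.
cos h₀ = −tan ϕ · tan δ = −tan(-36.6°) × tan(+5.095°) = 0.0662, so h₀ = 1.5045 rad = 86.20°.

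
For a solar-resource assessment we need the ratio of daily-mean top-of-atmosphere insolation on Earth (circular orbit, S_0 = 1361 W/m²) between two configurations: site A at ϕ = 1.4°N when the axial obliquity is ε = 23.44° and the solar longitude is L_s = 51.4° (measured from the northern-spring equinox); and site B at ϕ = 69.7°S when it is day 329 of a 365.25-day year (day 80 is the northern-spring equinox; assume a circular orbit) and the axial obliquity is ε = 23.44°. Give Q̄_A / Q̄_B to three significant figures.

— Configuration A (ϕ=+1.4°):
Solar declination: sin δ = sin ε · sin L_s = sin 23.44° × sin 51.4° = 0.31088, so δ = +18.112°.
cos h₀ = −tan(+1.4°) tan(+18.112°) = -0.0080, h₀ = 1.5788 rad.
Bracket: h₀ sin ϕ sin δ + cos ϕ cos δ sin h₀ = 1.5788×0.02443×0.31088 + 0.99970×0.95045×0.99997 = 0.011991 + 0.950136 = 0.962127.
Q̄ = (S_0/π) × [bracket] = (1361/π) × 0.962127 = 416.81 W/m².
— Configuration B (ϕ=-69.7°):
Solar longitude: L_s = 360° × (329 − 80)/365.25 = 245.421°.
sin δ = sin 23.44° × sin 245.421° = -0.36174, so δ = -21.207°.
cos h₀ = −tan(-69.7°) tan(-21.207°) = -1.0490 ≤ −1 ⇒ polar day, h₀ = π.
Bracket: h₀ sin ϕ sin δ + cos ϕ cos δ sin h₀ = 3.1416×-0.93789×-0.36174 + 0.34694×0.93228×0.00000 = 1.065858 + 0.000000 = 1.065858.
Q̄ = (S_0/π) × [bracket] = (1361/π) × 1.065858 = 461.75 W/m².
Ratio Q̄_A / Q̄_B = 416.81 / 461.75 = 0.9027.

Q̄_A / Q̄_B ≈ 0.903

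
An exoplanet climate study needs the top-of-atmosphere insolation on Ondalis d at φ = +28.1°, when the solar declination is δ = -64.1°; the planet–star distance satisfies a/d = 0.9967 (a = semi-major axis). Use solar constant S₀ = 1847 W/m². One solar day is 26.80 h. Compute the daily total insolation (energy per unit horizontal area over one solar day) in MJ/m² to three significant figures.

cos H₀ = −tan(+28.1°) tan(-64.100°) = 1.0996 ≥ 1 ⇒ polar night, H₀ = 0 and Q̄ = 0.
Inverse-square distance factor (a/d)² = 0.9967² = 0.993411.
Daily total = Q̄ × 26.80 h × 3600 s/h = 0.00 MJ/m².

0.00 MJ/m²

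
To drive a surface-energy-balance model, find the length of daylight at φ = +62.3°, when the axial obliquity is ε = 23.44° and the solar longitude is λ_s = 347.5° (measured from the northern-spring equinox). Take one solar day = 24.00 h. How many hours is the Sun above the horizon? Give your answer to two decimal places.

10.74 h

Solar declination: sin δ = sin ε · sin λ_s = sin 23.44° × sin 347.5° = -0.08610, so δ = -4.939°.
cos H₀ = −tan φ · tan δ = −tan(+62.3°) × tan(-4.939°) = 0.1646, so H₀ = 1.4054 rad = 80.53°.
Daylight = 2H₀/(2π) × 24.00 h = (1.4054/π) × 24.00 = 10.74 h.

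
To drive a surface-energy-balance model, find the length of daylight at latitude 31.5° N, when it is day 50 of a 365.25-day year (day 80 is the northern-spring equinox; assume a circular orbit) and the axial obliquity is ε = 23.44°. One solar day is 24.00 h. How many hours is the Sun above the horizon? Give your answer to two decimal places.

11.06 h

Solar longitude: λ_s = 360° × (50 − 80)/365.25 = -29.569°, i.e. -29.569° + 360° = 330.431°.
sin δ = sin 23.44° × sin 330.431° = -0.19630, so δ = -11.320°.
cos H₀ = −tan φ · tan δ = −tan(+31.5°) × tan(-11.320°) = 0.1227, so H₀ = 1.4478 rad = 82.95°.
Daylight = 2H₀/(2π) × 24.00 h = (1.4478/π) × 24.00 = 11.06 h.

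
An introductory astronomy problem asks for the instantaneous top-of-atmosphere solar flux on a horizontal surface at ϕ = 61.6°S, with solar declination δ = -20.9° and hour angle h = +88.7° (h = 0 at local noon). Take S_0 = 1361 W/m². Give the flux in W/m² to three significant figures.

cos θ_z = sin ϕ sin δ + cos ϕ cos δ cos h = 0.313804 + 0.010081 = 0.323885.
Flux = S_0 · cos θ_z = 1361 × 0.323885 = 440.8 W/m².

441 W/m²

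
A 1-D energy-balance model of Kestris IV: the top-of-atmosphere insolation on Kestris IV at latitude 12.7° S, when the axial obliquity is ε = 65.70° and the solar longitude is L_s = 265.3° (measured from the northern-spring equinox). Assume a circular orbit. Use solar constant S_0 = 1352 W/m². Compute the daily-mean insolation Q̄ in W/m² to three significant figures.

Solar declination: sin δ = sin ε · sin L_s = sin 65.70° × sin 265.3° = -0.90834, so δ = -65.277°.
cos h₀ = −tan(-12.7°) tan(-65.277°) = -0.4894, h₀ = 2.0822 rad.
Bracket: h₀ sin ϕ sin δ + cos ϕ cos δ sin h₀ = 2.0822×-0.21985×-0.90834 + 0.97553×0.41824×0.87203 = 0.415812 + 0.355793 = 0.771605.
Q̄ = (S_0/π) × [bracket] = (1352/π) × 0.771605 = 332.1 W/m².

Q̄ ≈ 332 W/m²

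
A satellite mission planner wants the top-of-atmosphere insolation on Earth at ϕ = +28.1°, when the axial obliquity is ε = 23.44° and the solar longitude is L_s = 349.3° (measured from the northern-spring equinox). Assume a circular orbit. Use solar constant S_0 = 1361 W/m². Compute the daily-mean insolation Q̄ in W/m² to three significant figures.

Q̄ ≈ 358 W/m²

Solar declination: sin δ = sin ε · sin L_s = sin 23.44° × sin 349.3° = -0.07386, so δ = -4.235°.
cos h₀ = −tan(+28.1°) tan(-4.235°) = 0.0395, h₀ = 1.5312 rad.
Bracket: h₀ sin ϕ sin δ + cos ϕ cos δ sin h₀ = 1.5312×0.47101×-0.07386 + 0.88213×0.99727×0.99922 = -0.053269 + 0.879036 = 0.825767.
Q̄ = (S_0/π) × [bracket] = (1361/π) × 0.825767 = 357.7 W/m².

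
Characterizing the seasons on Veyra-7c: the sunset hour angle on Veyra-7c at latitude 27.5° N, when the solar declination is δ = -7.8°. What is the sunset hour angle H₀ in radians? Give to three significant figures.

H₀ = 1.50 rad

cos H₀ = −tan φ · tan δ = −tan(+27.5°) × tan(-7.800°) = 0.0713, so H₀ = 1.4994 rad = 85.91°.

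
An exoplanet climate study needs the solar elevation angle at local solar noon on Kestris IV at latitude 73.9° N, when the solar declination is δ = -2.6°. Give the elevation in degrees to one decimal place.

At local noon the hour angle is zero, so the zenith angle equals |φ − δ| = |+73.9° − (-2.600°)| = 76.500°.
Elevation = 90° − 76.500° = 13.5°.

13.5°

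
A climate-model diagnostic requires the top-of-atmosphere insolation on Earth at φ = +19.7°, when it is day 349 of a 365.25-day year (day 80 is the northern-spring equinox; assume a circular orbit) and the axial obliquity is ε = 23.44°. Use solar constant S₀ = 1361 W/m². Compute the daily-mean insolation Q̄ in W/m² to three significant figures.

Solar longitude: λ_s = 360° × (349 − 80)/365.25 = 265.133°.
sin δ = sin 23.44° × sin 265.133° = -0.39635, so δ = -23.350°.
cos H₀ = −tan(+19.7°) tan(-23.350°) = 0.1546, H₀ = 1.4156 rad.
Bracket: H₀ sin φ sin δ + cos φ cos δ sin H₀ = 1.4156×0.33710×-0.39635 + 0.94147×0.91810×0.98798 = -0.189138 + 0.853974 = 0.664836.
Q̄ = (S₀/π) × [bracket] = (1361/π) × 0.664836 = 288.0 W/m².

Q̄ ≈ 288 W/m²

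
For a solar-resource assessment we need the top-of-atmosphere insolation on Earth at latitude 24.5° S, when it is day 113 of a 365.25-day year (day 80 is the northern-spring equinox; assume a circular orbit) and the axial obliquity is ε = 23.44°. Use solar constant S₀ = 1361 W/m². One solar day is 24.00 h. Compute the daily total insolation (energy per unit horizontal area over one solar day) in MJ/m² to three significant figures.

Solar longitude: λ_s = 360° × (113 − 80)/365.25 = 32.526°.
sin δ = sin 23.44° × sin 32.526° = 0.21388, so δ = +12.350°.
cos H₀ = −tan(-24.5°) tan(+12.350°) = 0.0998, H₀ = 1.4708 rad.
Bracket: H₀ sin φ sin δ + cos φ cos δ sin H₀ = 1.4708×-0.41469×0.21388 + 0.90996×0.97686×0.99501 = -0.130451 + 0.884468 = 0.754017.
Q̄ = (S₀/π) × [bracket] = (1361/π) × 0.754017 = 326.66 W/m².
Daily total = Q̄ × 24.00 h × 3600 s/h = 326.66 × 24.00 × 3600 / 10⁶ = 28.22 MJ/m².

28.2 MJ/m²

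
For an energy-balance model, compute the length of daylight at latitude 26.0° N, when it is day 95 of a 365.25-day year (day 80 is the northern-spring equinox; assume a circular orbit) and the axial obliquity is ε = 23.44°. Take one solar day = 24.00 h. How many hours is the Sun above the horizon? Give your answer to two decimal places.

12.38 h

Solar longitude: λ_s = 360° × (95 − 80)/365.25 = 14.784°.
sin δ = sin 23.44° × sin 14.784° = 0.10151, so δ = +5.826°.
cos H₀ = −tan φ · tan δ = −tan(+26.0°) × tan(+5.826°) = -0.0498, so H₀ = 1.6206 rad = 92.85°.
Daylight = 2H₀/(2π) × 24.00 h = (1.6206/π) × 24.00 = 12.38 h.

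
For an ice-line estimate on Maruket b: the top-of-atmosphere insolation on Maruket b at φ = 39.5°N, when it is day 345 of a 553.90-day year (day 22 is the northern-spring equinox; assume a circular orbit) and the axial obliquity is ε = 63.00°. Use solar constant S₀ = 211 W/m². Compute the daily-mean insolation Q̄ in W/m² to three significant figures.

Solar longitude: λ_s = 360° × (345 − 22)/553.90 = 209.930°.
sin δ = sin 63.00° × sin 209.930° = -0.44455, so δ = -26.395°.
cos H₀ = −tan(+39.5°) tan(-26.395°) = 0.4091, H₀ = 1.1493 rad.
Bracket: H₀ sin φ sin δ + cos φ cos δ sin H₀ = 1.1493×0.63608×-0.44455 + 0.77162×0.89575×0.91248 = -0.324987 + 0.630687 = 0.305700.
Q̄ = (S₀/π) × [bracket] = (211/π) × 0.305700 = 20.53 W/m².

Q̄ ≈ 20.5 W/m²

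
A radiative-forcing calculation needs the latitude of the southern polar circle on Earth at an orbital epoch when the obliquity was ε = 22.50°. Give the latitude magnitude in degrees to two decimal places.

The polar circle is the lowest latitude that experiences at least one full rotation of continuous darkness at the northern-summer solstice; it lies at |φ| = 90° − ε = 90° − 22.50° = 67.50°.

67.50°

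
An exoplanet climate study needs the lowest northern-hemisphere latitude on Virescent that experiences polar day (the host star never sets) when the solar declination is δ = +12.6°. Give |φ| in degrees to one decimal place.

Polar day requires cos H₀ = −tan φ tan δ ≤ −1, i.e. tan φ tan δ ≥ 1.
The boundary is |tan φ| · |tan δ| = 1, so |φ| = 90° − |δ| = 90° − 12.6° = 77.4° in the northern hemisphere.

|φ| = 77.4°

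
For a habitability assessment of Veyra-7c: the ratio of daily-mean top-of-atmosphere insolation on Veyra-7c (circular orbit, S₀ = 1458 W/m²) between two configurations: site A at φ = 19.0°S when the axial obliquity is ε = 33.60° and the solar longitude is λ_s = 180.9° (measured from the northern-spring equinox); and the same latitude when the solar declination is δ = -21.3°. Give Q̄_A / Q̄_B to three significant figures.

— Configuration A (φ=-19.0°):
Solar declination: sin δ = sin ε · sin λ_s = sin 33.60° × sin 180.9° = -0.00869, so δ = -0.498°.
cos H₀ = −tan(-19.0°) tan(-0.498°) = -0.0030, H₀ = 1.5738 rad.
Bracket: H₀ sin φ sin δ + cos φ cos δ sin H₀ = 1.5738×-0.32557×-0.00869 + 0.94552×0.99996×1.00000 = 0.004453 + 0.945482 = 0.949935.
Q̄ = (S₀/π) × [bracket] = (1458/π) × 0.949935 = 440.86 W/m².
— Configuration B (φ=-19.0°):
cos H₀ = −tan(-19.0°) tan(-21.300°) = -0.1342, H₀ = 1.7055 rad.
Bracket: H₀ sin φ sin δ + cos φ cos δ sin H₀ = 1.7055×-0.32557×-0.36325 + 0.94552×0.93169×0.99095 = 0.201698 + 0.872959 = 1.074657.
Q̄ = (S₀/π) × [bracket] = (1458/π) × 1.074657 = 498.74 W/m².
Ratio Q̄_A / Q̄_B = 440.86 / 498.74 = 0.8839.

Q̄_A / Q̄_B ≈ 0.884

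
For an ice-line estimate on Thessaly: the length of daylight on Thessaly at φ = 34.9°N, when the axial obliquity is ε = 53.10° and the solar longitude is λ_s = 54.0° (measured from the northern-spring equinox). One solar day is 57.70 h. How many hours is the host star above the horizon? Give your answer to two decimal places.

40.48 h

Solar declination: sin δ = sin ε · sin λ_s = sin 53.10° × sin 54.0° = 0.64696, so δ = +40.313°.
cos H₀ = −tan φ · tan δ = −tan(+34.9°) × tan(+40.313°) = -0.5919, so H₀ = 2.2042 rad = 126.29°.
Daylight = 2H₀/(2π) × 57.70 h = (2.2042/π) × 57.70 = 40.48 h.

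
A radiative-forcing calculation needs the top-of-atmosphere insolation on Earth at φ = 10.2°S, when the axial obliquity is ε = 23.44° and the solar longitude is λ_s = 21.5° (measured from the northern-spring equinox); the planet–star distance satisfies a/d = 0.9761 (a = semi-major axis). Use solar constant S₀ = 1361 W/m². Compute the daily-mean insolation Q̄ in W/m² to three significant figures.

Solar declination: sin δ = sin ε · sin λ_s = sin 23.44° × sin 21.5° = 0.14579, so δ = +8.383°.
cos H₀ = −tan(-10.2°) tan(+8.383°) = 0.0265, H₀ = 1.5443 rad.
Bracket: H₀ sin φ sin δ + cos φ cos δ sin H₀ = 1.5443×-0.17708×0.14579 + 0.98420×0.98932×0.99965 = -0.039868 + 0.973348 = 0.933480.
Inverse-square distance factor (a/d)² = 0.9761² = 0.952771.
Q̄ = (S₀/π) × 0.952771 × [bracket] = (1361/π) × 0.952771 × 0.933480 = 385.3 W/m².

Q̄ ≈ 385 W/m²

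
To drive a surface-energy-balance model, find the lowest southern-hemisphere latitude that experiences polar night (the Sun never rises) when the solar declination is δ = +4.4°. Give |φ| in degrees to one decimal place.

|φ| = 85.6°

Polar night requires cos H₀ = −tan φ tan δ ≥ 1, i.e. tan φ tan δ ≤ −1.
The boundary is |tan φ| · |tan δ| = 1, so |φ| = 90° − |δ| = 90° − 4.4° = 85.6° in the southern hemisphere.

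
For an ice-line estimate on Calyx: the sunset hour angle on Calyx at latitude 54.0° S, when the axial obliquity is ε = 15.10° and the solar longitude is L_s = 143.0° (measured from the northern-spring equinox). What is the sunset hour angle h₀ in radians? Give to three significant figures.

h₀ = 1.35 rad

Solar declination: sin δ = sin ε · sin L_s = sin 15.10° × sin 143.0° = 0.15678, so δ = +9.020°.
cos h₀ = −tan ϕ · tan δ = −tan(-54.0°) × tan(+9.020°) = 0.2185, so h₀ = 1.3505 rad = 77.38°.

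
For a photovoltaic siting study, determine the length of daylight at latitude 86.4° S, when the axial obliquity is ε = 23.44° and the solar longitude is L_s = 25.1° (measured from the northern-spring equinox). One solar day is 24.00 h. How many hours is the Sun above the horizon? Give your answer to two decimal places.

0.00 h

Solar declination: sin δ = sin ε · sin L_s = sin 23.44° × sin 25.1° = 0.16874, so δ = +9.715°.
cos h₀ = −tan ϕ · tan δ = 2.7211 ≥ 1, so the Sun never rises (polar night) and h₀ = 0.
Daylight = 2h₀/(2π) × 24.00 h = (0.0000/π) × 24.00 = 0.00 h.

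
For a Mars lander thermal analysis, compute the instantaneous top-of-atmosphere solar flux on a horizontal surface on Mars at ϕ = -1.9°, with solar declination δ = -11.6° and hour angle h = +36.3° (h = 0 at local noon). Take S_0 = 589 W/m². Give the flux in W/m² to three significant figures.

cos θ_z = sin ϕ sin δ + cos ϕ cos δ cos h = 0.006667 + 0.789033 = 0.795700.
Flux = S_0 · cos θ_z = 589 × 0.795700 = 468.7 W/m².

469 W/m²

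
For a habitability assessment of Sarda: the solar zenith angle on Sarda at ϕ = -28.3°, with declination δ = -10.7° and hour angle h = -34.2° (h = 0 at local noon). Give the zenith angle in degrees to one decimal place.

θ_z = 36.5°

cos θ_z = sin ϕ sin δ + cos ϕ cos δ cos h = 0.088022 + 0.715564 = 0.803586.
θ_z = arccos(0.803586) = 36.5°.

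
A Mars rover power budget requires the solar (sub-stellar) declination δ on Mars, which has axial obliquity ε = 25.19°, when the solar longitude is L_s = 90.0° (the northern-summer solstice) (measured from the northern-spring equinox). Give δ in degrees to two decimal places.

sin δ = sin ε · sin L_s = sin 25.19° × sin 90.0° = 0.425621.
δ = arcsin(0.425621) = +25.19°.

δ = +25.19°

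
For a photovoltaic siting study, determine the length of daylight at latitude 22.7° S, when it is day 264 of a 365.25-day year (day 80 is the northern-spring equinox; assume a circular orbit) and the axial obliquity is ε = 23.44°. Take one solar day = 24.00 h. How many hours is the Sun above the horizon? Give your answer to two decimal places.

Solar longitude: L_s = 360° × (264 − 80)/365.25 = 181.355°.
sin δ = sin 23.44° × sin 181.355° = -0.00941, so δ = -0.539°.
cos h₀ = −tan ϕ · tan δ = −tan(-22.7°) × tan(-0.539°) = -0.0039, so h₀ = 1.5747 rad = 90.23°.
Daylight = 2h₀/(2π) × 24.00 h = (1.5747/π) × 24.00 = 12.03 h.

12.03 h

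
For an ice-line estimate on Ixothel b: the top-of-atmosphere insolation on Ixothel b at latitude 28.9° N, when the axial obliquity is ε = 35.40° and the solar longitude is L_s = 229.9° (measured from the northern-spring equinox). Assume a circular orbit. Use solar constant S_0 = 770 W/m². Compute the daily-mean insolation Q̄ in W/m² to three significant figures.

Q̄ ≈ 117 W/m²

Solar declination: sin δ = sin ε · sin L_s = sin 35.40° × sin 229.9° = -0.44310, so δ = -26.302°.
cos h₀ = −tan(+28.9°) tan(-26.302°) = 0.2729, h₀ = 1.2944 rad.
Bracket: h₀ sin ϕ sin δ + cos ϕ cos δ sin h₀ = 1.2944×0.48328×-0.44310 + 0.87546×0.89647×0.96205 = -0.277185 + 0.755040 = 0.477855.
Q̄ = (S_0/π) × [bracket] = (770/π) × 0.477855 = 117.1 W/m².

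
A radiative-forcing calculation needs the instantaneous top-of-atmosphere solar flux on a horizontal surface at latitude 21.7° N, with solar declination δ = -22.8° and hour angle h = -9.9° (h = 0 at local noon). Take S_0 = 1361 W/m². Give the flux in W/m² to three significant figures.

953 W/m²

cos θ_z = sin ϕ sin δ + cos ϕ cos δ cos h = -0.143283 + 0.843779 = 0.700496.
Flux = S_0 · cos θ_z = 1361 × 0.700496 = 953.4 W/m².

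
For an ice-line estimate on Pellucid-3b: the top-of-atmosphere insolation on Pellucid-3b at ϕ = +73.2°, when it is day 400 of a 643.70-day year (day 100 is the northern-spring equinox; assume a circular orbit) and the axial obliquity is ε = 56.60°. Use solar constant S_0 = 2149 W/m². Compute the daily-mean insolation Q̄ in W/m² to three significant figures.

Solar longitude: L_s = 360° × (400 − 100)/643.70 = 167.780°.
sin δ = sin 56.60° × sin 167.780° = 0.17671, so δ = +10.178°.
cos h₀ = −tan(+73.2°) tan(+10.178°) = -0.5946, h₀ = 2.2076 rad.
Bracket: h₀ sin ϕ sin δ + cos ϕ cos δ sin h₀ = 2.2076×0.95732×0.17671 + 0.28903×0.98426×0.80399 = 0.373455 + 0.228720 = 0.602175.
Q̄ = (S_0/π) × [bracket] = (2149/π) × 0.602175 = 411.9 W/m².

Q̄ ≈ 412 W/m²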